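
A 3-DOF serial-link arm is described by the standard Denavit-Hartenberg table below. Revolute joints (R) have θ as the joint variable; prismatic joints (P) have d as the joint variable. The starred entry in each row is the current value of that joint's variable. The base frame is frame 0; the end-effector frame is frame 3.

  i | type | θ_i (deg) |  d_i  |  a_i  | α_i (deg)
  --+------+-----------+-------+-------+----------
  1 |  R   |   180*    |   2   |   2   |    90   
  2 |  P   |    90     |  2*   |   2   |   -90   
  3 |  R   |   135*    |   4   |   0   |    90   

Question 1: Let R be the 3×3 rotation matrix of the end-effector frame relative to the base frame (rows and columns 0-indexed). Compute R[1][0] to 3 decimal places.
End-effector x-axis (col 0 of R) = (0.0000,-0.7071,-0.7071)
R[1][0] = -0.7071

-0.707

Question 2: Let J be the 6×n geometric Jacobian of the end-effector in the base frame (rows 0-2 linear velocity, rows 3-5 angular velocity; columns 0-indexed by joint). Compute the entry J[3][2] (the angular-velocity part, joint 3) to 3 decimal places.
axis z_2 = (1.0000,-0.0000,0.0000); lever o_n−o_2 = (4.0000,-0.0000,0.0000)
cross product → J_v[:, 2] = (0.0000,0.0000,0.0000)
J_ω[:, 2] = z_2
entry J[3][2] = 1.0000

1.000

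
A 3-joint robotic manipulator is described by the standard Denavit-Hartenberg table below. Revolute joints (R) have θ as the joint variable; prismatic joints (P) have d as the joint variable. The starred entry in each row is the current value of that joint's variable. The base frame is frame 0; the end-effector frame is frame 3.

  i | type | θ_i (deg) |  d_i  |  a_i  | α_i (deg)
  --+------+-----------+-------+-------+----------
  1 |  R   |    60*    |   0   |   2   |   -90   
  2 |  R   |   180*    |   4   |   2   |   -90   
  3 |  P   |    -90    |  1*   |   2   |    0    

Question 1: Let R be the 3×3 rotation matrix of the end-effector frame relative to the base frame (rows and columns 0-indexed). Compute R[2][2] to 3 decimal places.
1.000

End-effector z-axis (col 2 of R) = (-0.0000,-0.0000,1.0000)
R[2][2] = 1.0000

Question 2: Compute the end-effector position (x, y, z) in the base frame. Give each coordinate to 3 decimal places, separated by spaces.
-5.196 3.000 1.000

after link 1: o_1 = (1.0000, 1.7321, 0.0000)
after link 2: o_2 = (-3.4641, 2.0000, 0.0000)
after link 3: o_3 = (-5.1962, 3.0000, 1.0000)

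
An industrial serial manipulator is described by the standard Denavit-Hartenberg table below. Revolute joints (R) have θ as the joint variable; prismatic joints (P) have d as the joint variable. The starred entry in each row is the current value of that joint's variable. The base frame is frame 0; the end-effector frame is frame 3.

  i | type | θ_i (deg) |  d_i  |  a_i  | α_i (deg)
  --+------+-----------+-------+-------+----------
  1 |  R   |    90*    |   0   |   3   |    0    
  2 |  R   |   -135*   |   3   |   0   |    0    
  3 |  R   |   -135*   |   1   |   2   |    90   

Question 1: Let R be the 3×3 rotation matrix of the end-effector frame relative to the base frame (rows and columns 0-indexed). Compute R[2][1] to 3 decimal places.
End-effector y-axis (col 1 of R) = (0.0000,-0.0000,1.0000)
R[2][1] = 1.0000

1.000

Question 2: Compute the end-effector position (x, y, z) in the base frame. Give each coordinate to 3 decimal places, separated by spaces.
-2.000 3.000 4.000

after link 1: o_1 = (0.0000, 3.0000, 0.0000)
after link 2: o_2 = (0.0000, 3.0000, 3.0000)
after link 3: o_3 = (-2.0000, 3.0000, 4.0000)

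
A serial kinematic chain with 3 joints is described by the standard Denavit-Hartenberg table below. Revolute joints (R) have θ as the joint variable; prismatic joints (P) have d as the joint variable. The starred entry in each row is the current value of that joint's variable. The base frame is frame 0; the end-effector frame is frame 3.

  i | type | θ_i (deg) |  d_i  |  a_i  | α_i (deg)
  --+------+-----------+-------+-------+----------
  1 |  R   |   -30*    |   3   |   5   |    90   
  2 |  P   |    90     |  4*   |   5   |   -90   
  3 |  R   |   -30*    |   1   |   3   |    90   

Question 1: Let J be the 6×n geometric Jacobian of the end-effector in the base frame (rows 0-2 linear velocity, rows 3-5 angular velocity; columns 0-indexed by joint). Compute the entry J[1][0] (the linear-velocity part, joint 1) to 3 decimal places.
0.714

axis z_0 = ẑ; lever o_n−o_0 = (0.7141,-6.7631,10.5981)
cross product → J_v[:, 0] = (6.7631,0.7141,-0.0000)
J_ω[:, 0] = z_0
entry J[1][0] = 0.7141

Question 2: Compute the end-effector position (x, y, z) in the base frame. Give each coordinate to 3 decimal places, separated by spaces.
0.714 -6.763 10.598

after link 1: o_1 = (4.3301, -2.5000, 3.0000)
after link 2: o_2 = (2.3301, -5.9641, 8.0000)
after link 3: o_3 = (0.7141, -6.7631, 10.5981)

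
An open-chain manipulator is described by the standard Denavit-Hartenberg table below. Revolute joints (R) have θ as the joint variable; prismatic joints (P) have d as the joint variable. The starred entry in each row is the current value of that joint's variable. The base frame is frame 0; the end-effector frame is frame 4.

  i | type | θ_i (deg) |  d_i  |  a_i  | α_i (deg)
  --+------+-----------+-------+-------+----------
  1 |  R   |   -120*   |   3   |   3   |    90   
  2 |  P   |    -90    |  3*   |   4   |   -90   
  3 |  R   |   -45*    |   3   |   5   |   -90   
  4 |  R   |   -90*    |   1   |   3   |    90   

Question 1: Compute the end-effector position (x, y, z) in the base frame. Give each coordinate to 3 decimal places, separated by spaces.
after link 1: o_1 = (-1.5000, -2.5981, 3.0000)
after link 2: o_2 = (-4.0981, -1.0981, -1.0000)
after link 3: o_3 = (-8.6599, -1.9284, -4.5355)
after link 4: o_4 = (-9.5476, -4.8800, -5.2426)

-9.548 -4.880 -5.243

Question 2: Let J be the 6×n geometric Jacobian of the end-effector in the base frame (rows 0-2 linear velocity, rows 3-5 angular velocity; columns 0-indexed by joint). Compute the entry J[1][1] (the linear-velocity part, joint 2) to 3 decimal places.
0.500

prismatic axis z_1 = (-0.8660,0.5000,0.0000)
J_v[:, 1] = z_1; J_ω[:, 1] = (0,0,0)
entry J[1][1] = 0.5000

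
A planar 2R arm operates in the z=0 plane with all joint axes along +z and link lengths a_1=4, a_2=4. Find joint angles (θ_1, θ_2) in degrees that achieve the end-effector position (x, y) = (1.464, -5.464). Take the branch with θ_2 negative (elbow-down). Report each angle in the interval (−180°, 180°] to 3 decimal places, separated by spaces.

-29.999 -90.003

cos θ_2 = (31.9986−4²−4²)/(2·4·4) = -0.0000; θ_2 = -90.0025° (elbow-down)
β = atan2(-5.4640,1.4640) = -75.0007°; ψ = atan2(-4.0000,3.9998) = -45.0013°
θ_1 = β − ψ = -29.9995°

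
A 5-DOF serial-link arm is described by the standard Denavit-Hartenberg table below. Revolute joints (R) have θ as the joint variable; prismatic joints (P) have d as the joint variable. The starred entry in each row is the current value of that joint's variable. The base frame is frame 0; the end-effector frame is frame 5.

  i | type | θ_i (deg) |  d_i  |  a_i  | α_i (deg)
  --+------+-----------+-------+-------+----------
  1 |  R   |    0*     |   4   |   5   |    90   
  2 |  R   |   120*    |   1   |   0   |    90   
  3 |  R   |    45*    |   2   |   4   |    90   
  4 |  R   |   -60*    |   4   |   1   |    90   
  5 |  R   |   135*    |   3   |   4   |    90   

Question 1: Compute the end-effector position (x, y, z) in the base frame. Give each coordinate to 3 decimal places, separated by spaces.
after link 1: o_1 = (5.0000, 0.0000, 4.0000)
after link 2: o_2 = (5.0000, -1.0000, 4.0000)
after link 3: o_3 = (5.3178, -3.8284, 7.4495)
after link 4: o_4 = (2.9768, -1.3536, 9.7722)
after link 5: o_5 = (4.2177, 3.4836, 9.5219)

4.218 3.484 9.522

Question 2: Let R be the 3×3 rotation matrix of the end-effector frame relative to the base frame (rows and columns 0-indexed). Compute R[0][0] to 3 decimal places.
End-effector x-axis (col 0 of R) = (0.4053,0.7500,0.5227)
R[0][0] = 0.4053

0.405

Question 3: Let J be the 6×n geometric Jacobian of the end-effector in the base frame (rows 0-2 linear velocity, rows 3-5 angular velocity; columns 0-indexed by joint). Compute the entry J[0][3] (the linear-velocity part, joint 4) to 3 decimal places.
axis z_3 = (-0.3536,0.7071,0.6124); lever o_n−o_3 = (-1.1001,7.3120,2.0724)
cross product → J_v[:, 3] = (-3.0122,0.0590,-1.8073)
J_ω[:, 3] = z_3
entry J[0][3] = -3.0122

-3.012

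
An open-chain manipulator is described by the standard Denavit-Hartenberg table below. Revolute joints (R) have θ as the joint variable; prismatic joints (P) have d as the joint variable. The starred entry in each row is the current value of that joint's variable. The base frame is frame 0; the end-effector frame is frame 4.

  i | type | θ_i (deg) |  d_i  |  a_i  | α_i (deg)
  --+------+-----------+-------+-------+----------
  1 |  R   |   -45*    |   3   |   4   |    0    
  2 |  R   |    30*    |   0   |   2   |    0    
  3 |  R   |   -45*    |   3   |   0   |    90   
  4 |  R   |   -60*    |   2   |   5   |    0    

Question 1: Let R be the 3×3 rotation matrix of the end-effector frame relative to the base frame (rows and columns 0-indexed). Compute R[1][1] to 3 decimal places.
-0.750

End-effector y-axis (col 1 of R) = (0.4330,-0.7500,0.5000)
R[1][1] = -0.7500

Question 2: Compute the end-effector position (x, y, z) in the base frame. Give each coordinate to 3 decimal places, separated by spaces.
after link 1: o_1 = (2.8284, -2.8284, 3.0000)
after link 2: o_2 = (4.7603, -3.3461, 3.0000)
after link 3: o_3 = (4.7603, -3.3461, 6.0000)
after link 4: o_4 = (4.2782, -6.5111, 1.6699)

4.278 -6.511 1.670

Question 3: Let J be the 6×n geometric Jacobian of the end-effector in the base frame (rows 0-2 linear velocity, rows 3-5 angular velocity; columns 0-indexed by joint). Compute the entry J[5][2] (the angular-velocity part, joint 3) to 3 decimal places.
1.000

axis z_2 = (0.0000,0.0000,1.0000); lever o_n−o_2 = (-0.4821,-3.1651,-1.3301)
cross product → J_v[:, 2] = (3.1651,-0.4821,0.0000)
J_ω[:, 2] = z_2
entry J[5][2] = 1.0000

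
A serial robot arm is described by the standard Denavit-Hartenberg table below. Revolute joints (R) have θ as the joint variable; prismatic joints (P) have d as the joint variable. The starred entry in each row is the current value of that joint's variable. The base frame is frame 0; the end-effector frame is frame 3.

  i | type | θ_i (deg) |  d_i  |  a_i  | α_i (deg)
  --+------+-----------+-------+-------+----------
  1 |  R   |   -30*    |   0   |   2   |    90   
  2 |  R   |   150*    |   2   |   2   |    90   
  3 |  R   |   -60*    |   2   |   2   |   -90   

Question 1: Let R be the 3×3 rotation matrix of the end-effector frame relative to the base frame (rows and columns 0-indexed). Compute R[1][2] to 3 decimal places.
End-effector z-axis (col 2 of R) = (-0.8995,-0.0580,0.4330)
R[1][2] = -0.0580

-0.058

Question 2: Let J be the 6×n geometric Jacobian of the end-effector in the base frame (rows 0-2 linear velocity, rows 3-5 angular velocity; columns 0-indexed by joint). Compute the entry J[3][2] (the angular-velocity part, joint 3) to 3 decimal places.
axis z_2 = (0.4330,-0.2500,0.8660); lever o_n−o_2 = (0.9821,1.4330,2.2321)
cross product → J_v[:, 2] = (-1.7990,-0.1160,0.8660)
J_ω[:, 2] = z_2
entry J[3][2] = 0.4330

0.433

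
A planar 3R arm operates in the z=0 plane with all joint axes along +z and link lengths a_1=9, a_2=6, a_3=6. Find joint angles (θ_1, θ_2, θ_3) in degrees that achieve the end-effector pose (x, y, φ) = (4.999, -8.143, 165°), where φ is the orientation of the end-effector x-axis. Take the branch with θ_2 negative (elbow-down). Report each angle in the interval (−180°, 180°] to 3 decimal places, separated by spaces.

wrist centre = target − a_3·(cos φ, sin φ) = (10.7946, -9.6959)
cos θ_2 = (210.5332−9²−6²)/(2·9·6) = 0.8660; θ_2 = -29.9974° (elbow-down)
β = atan2(-9.6959,10.7946) = -41.9309°; ψ = atan2(-2.9998,14.1963) = -11.9315°
θ_1 = β − ψ = -29.9995°
θ_3 = φ − θ_1 − θ_2 = -135.0031° (wrapped to (-180°,180°])

-29.999 -29.997 -135.003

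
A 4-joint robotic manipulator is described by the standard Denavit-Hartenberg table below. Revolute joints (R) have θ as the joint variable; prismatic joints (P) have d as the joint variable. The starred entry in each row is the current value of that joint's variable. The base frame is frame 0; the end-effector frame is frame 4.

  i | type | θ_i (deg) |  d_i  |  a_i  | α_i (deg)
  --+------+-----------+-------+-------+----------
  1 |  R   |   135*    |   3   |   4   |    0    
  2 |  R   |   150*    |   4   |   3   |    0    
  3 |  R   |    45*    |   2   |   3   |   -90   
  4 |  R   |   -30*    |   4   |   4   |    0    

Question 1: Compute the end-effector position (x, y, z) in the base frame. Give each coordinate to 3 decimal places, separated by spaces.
after link 1: o_1 = (-2.8284, 2.8284, 3.0000)
after link 2: o_2 = (-2.0520, -0.0694, 7.0000)
after link 3: o_3 = (0.5461, -1.5694, 9.0000)
after link 4: o_4 = (5.5461, 0.1627, 11.0000)

5.546 0.163 11.000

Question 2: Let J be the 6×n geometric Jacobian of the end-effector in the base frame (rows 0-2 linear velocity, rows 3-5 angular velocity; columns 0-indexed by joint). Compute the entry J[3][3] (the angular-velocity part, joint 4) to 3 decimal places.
axis z_3 = (0.5000,0.8660,0.0000); lever o_n−o_3 = (5.0000,1.7321,2.0000)
cross product → J_v[:, 3] = (1.7321,-1.0000,-3.4641)
J_ω[:, 3] = z_3
entry J[3][3] = 0.5000

0.500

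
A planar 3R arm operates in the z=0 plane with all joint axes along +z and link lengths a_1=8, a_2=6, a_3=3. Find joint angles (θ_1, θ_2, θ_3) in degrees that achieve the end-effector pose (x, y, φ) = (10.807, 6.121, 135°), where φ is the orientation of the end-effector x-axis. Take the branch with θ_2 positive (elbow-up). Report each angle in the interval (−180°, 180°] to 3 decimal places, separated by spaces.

wrist centre = target − a_3·(cos φ, sin φ) = (12.9283, 3.9997)
cos θ_2 = (183.1389−8²−6²)/(2·8·6) = 0.8660; θ_2 = 29.9994° (elbow-up)
β = atan2(3.9997,12.9283) = 17.1907°; ψ = atan2(2.9999,13.1962) = 12.8076°
θ_1 = β − ψ = 4.3830°
θ_3 = φ − θ_1 − θ_2 = 100.6175° (wrapped to (-180°,180°])

4.383 29.999 100.618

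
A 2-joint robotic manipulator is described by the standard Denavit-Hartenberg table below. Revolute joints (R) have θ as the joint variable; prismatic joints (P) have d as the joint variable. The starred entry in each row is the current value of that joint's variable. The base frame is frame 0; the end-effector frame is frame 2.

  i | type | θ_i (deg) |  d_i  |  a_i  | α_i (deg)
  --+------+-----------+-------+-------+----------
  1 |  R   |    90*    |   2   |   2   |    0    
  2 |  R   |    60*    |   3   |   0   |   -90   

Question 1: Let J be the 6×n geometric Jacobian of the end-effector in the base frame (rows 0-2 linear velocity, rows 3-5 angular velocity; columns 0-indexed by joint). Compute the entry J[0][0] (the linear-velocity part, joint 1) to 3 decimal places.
-2.000

axis z_0 = ẑ; lever o_n−o_0 = (0.0000,2.0000,5.0000)
cross product → J_v[:, 0] = (-2.0000,0.0000,0.0000)
J_ω[:, 0] = z_0
entry J[0][0] = -2.0000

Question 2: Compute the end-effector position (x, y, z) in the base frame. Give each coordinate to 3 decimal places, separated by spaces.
0.000 2.000 5.000

after link 1: o_1 = (0.0000, 2.0000, 2.0000)
after link 2: o_2 = (0.0000, 2.0000, 5.0000)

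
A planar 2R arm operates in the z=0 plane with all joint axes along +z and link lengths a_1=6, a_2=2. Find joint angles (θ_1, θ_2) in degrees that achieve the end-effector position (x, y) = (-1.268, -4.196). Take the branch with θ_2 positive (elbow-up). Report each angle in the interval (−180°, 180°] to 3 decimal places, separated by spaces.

-119.999 150.005

cos θ_2 = (19.2142−6²−2²)/(2·6·2) = -0.8661; θ_2 = 150.0055° (elbow-up)
β = atan2(-4.1960,-1.2680) = -106.8144°; ψ = atan2(0.9998,4.2679) = 13.1850°
θ_1 = β − ψ = -119.9994°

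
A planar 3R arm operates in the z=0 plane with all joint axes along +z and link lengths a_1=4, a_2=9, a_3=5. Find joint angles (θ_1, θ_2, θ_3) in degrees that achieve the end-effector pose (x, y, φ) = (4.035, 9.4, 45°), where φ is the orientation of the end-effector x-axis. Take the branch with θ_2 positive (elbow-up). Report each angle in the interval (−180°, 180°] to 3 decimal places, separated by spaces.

wrist centre = target − a_3·(cos φ, sin φ) = (0.4995, 5.8645)
cos θ_2 = (34.6414−4²−9²)/(2·4·9) = -0.8661; θ_2 = 150.0075° (elbow-up)
β = atan2(5.8645,0.4995) = 85.1320°; ψ = atan2(4.4990,-3.7948) = 130.1472°
θ_1 = β − ψ = -45.0152°
θ_3 = φ − θ_1 − θ_2 = -59.9924° (wrapped to (-180°,180°])

-45.015 150.008 -59.992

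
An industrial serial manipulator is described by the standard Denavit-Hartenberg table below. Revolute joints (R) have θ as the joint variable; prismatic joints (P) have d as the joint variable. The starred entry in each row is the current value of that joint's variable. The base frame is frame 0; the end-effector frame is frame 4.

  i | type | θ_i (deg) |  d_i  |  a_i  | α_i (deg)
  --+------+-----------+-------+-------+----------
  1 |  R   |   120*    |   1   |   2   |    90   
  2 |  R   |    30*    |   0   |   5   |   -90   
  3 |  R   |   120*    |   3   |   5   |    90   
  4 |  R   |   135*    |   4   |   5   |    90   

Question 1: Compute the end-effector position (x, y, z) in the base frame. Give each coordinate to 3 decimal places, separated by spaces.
after link 1: o_1 = (-1.0000, 1.7321, 1.0000)
after link 2: o_2 = (-3.1651, 5.4821, 3.5000)
after link 3: o_3 = (-5.0825, 0.1429, 4.8481)
after link 4: o_4 = (-5.5445, 3.0669, 10.5259)

-5.545 3.067 10.526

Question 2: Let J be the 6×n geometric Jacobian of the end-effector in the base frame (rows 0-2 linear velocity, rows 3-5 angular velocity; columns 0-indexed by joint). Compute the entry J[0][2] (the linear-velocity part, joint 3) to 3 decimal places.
axis z_2 = (0.2500,-0.4330,0.8660); lever o_n−o_2 = (-2.3795,-2.4152,7.0259)
cross product → J_v[:, 2] = (-0.9507,-3.8171,-1.6341)
J_ω[:, 2] = z_2
entry J[0][2] = -0.9507

-0.951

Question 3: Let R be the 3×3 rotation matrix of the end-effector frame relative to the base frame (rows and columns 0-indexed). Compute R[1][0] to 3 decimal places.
End-effector x-axis (col 0 of R) = (0.5540,0.2652,0.7891)
R[1][0] = 0.2652

0.265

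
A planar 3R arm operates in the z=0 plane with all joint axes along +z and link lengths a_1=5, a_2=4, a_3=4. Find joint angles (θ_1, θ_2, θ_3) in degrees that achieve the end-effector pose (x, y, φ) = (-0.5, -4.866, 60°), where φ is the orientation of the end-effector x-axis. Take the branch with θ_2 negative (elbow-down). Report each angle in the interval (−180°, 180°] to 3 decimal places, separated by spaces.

-93.410 -30.001 -176.589

wrist centre = target − a_3·(cos φ, sin φ) = (-2.5000, -8.3301)
cos θ_2 = (75.6406−5²−4²)/(2·5·4) = 0.8660; θ_2 = -30.0012° (elbow-down)
β = atan2(-8.3301,-2.5000) = -106.7054°; ψ = atan2(-2.0001,8.4641) = -13.2952°
θ_1 = β − ψ = -93.4101°
θ_3 = φ − θ_1 − θ_2 = -176.5886° (wrapped to (-180°,180°])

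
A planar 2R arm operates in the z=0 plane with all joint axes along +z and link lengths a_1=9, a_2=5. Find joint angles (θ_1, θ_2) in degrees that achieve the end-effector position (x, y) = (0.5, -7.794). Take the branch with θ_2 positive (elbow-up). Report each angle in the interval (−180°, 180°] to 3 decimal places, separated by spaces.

-120.000 120.003

cos θ_2 = (60.9964−9²−5²)/(2·9·5) = -0.5000; θ_2 = 120.0026° (elbow-up)
β = atan2(-7.7940,0.5000) = -86.3294°; ψ = atan2(4.3300,6.4998) = 33.6706°
θ_1 = β − ψ = -120.0000°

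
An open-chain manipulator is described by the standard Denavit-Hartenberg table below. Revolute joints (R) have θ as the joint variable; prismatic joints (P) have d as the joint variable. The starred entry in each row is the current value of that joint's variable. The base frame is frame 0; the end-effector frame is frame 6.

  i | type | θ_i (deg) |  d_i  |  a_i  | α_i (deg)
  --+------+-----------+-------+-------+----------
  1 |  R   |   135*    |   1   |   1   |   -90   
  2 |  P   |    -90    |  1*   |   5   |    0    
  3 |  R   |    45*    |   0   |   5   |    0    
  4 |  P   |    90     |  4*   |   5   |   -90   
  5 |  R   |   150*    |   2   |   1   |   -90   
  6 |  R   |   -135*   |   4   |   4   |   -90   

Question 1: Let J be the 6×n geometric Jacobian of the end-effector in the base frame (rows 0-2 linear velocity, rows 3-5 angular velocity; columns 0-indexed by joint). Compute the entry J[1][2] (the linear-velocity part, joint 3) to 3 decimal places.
-2.206

axis z_2 = (-0.7071,-0.7071,0.0000); lever o_n−o_2 = (-8.3019,-3.5468,-3.1197)
cross product → J_v[:, 2] = (2.2059,-2.2059,-3.3623)
J_ω[:, 2] = z_2
entry J[1][2] = -2.2059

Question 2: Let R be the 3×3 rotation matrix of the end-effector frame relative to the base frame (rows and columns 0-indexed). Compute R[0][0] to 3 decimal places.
End-effector x-axis (col 0 of R) = (-0.2026,-0.2974,-0.9330)
R[0][0] = -0.2026

-0.203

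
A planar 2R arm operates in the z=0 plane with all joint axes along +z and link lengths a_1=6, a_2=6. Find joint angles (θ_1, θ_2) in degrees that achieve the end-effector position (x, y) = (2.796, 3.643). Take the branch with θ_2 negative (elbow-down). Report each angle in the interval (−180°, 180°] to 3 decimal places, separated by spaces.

cos θ_2 = (21.0891−6²−6²)/(2·6·6) = -0.7071; θ_2 = -134.9992° (elbow-down)
β = atan2(3.6430,2.7960) = 52.4938°; ψ = atan2(-4.2427,1.7574) = -67.4996°
θ_1 = β − ψ = 119.9934°

119.993 -134.999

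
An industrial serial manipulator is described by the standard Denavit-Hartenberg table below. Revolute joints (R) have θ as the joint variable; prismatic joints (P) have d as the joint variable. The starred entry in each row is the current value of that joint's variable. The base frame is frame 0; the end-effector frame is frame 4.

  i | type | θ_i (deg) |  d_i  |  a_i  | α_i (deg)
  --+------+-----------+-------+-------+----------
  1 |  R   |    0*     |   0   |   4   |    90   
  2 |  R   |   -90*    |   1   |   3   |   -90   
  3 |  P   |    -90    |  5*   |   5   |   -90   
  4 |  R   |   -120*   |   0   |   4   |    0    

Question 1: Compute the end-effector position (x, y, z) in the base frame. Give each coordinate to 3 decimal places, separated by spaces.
after link 1: o_1 = (4.0000, 0.0000, 0.0000)
after link 2: o_2 = (4.0000, -1.0000, -3.0000)
after link 3: o_3 = (9.0000, -6.0000, -3.0000)
after link 4: o_4 = (12.4641, -4.0000, -3.0000)

12.464 -4.000 -3.000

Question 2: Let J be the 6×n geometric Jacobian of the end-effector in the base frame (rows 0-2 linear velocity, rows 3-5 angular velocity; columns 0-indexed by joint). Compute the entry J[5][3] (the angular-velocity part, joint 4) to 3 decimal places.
axis z_3 = (0.0000,-0.0000,-1.0000); lever o_n−o_3 = (3.4641,2.0000,0.0000)
cross product → J_v[:, 3] = (2.0000,-3.4641,0.0000)
J_ω[:, 3] = z_3
entry J[5][3] = -1.0000

-1.000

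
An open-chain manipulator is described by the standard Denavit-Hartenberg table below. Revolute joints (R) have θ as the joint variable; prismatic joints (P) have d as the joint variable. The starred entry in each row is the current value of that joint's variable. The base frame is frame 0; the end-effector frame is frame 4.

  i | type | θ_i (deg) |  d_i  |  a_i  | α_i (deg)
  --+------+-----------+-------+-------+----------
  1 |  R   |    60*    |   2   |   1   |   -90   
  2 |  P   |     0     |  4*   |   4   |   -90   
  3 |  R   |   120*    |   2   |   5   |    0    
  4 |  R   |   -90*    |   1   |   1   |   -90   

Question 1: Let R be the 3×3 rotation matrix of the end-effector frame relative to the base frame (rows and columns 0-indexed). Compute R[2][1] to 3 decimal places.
End-effector y-axis (col 1 of R) = (0.0000,-0.0000,1.0000)
R[2][1] = 1.0000

1.000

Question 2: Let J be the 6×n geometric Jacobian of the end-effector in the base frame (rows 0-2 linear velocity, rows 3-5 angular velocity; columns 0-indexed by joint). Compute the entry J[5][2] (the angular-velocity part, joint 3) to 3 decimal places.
-1.000

axis z_2 = (-0.0000,0.0000,-1.0000); lever o_n−o_2 = (3.3660,-3.8301,-3.0000)
cross product → J_v[:, 2] = (-3.8301,-3.3660,0.0000)
J_ω[:, 2] = z_2
entry J[5][2] = -1.0000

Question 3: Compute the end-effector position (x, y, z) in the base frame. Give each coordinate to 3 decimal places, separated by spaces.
after link 1: o_1 = (0.5000, 0.8660, 2.0000)
after link 2: o_2 = (-0.9641, 6.3301, 2.0000)
after link 3: o_3 = (1.5359, 2.0000, -0.0000)
after link 4: o_4 = (2.4019, 2.5000, -1.0000)

2.402 2.500 -1.000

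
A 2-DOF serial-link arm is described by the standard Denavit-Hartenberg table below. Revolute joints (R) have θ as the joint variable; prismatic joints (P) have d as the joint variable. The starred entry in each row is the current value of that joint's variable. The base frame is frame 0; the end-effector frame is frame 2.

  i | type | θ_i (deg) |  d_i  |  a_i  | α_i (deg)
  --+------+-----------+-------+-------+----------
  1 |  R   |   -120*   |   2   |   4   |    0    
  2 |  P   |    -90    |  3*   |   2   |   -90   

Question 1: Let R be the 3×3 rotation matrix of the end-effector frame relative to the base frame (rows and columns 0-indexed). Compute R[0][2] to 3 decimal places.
End-effector z-axis (col 2 of R) = (-0.5000,-0.8660,0.0000)
R[0][2] = -0.5000

-0.500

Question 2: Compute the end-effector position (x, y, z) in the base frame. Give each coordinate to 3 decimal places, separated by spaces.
-3.732 -2.464 5.000

after link 1: o_1 = (-2.0000, -3.4641, 2.0000)
after link 2: o_2 = (-3.7321, -2.4641, 5.0000)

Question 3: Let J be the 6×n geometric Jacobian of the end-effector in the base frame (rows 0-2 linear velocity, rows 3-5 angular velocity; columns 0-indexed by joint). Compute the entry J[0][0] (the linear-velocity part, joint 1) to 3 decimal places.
axis z_0 = ẑ; lever o_n−o_0 = (-3.7321,-2.4641,5.0000)
cross product → J_v[:, 0] = (2.4641,-3.7321,0.0000)
J_ω[:, 0] = z_0
entry J[0][0] = 2.4641

2.464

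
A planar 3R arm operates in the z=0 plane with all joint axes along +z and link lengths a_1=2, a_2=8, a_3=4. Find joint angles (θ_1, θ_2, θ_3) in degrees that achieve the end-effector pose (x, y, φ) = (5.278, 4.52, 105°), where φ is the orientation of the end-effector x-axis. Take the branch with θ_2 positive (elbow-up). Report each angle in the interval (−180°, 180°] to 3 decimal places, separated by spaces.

wrist centre = target − a_3·(cos φ, sin φ) = (6.3133, 0.6563)
cos θ_2 = (40.2882−2²−8²)/(2·2·8) = -0.8660; θ_2 = 149.9964° (elbow-up)
β = atan2(0.6563,6.3133) = 5.9349°; ψ = atan2(4.0004,-4.9280) = 140.9309°
θ_1 = β − ψ = -134.9960°
θ_3 = φ − θ_1 − θ_2 = 89.9996° (wrapped to (-180°,180°])

-134.996 149.996 90.000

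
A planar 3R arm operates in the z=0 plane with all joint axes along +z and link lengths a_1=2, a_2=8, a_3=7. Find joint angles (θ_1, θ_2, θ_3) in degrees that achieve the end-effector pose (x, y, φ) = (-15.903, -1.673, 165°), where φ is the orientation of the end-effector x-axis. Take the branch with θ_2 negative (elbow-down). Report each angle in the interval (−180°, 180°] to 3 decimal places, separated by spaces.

wrist centre = target − a_3·(cos φ, sin φ) = (-9.1415, -3.4847)
cos θ_2 = (95.7107−2²−8²)/(2·2·8) = 0.8660; θ_2 = -30.0074° (elbow-down)
β = atan2(-3.4847,-9.1415) = -159.1332°; ψ = atan2(-4.0009,8.9277) = -24.1393°
θ_1 = β − ψ = -134.9939°
θ_3 = φ − θ_1 − θ_2 = -29.9986° (wrapped to (-180°,180°])

-134.994 -30.007 -29.999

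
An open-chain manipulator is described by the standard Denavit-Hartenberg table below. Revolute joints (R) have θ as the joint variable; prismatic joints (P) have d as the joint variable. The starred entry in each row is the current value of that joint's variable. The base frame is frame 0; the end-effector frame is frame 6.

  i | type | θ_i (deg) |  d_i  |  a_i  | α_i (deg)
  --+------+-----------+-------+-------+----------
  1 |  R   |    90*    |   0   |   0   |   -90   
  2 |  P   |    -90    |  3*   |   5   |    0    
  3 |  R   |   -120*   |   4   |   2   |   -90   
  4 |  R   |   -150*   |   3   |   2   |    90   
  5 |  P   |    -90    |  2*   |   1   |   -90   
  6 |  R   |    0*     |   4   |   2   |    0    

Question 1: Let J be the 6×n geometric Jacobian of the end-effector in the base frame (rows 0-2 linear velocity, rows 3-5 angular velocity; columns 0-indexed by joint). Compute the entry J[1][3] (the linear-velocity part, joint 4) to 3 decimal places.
axis z_3 = (-0.0000,-0.5000,0.8660); lever o_n−o_3 = (-1.2679,5.3660,3.0981)
cross product → J_v[:, 3] = (-6.1962,-1.0981,-0.6340)
J_ω[:, 3] = z_3
entry J[1][3] = -1.0981

-1.098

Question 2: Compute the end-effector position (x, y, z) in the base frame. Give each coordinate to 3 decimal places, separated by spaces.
after link 1: o_1 = (0.0000, 0.0000, 0.0000)
after link 2: o_2 = (-3.0000, 0.0000, 5.0000)
after link 3: o_3 = (-7.0000, -1.7321, 4.0000)
after link 4: o_4 = (-8.0000, -1.7321, 7.4641)
after link 5: o_5 = (-6.2679, -0.3660, 7.0981)
after link 6: o_6 = (-8.2679, 3.6340, 7.0981)

-8.268 3.634 7.098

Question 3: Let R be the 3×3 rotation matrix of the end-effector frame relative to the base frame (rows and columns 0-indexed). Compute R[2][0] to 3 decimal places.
-0.866

End-effector x-axis (col 0 of R) = (0.0000,0.5000,-0.8660)
R[2][0] = -0.8660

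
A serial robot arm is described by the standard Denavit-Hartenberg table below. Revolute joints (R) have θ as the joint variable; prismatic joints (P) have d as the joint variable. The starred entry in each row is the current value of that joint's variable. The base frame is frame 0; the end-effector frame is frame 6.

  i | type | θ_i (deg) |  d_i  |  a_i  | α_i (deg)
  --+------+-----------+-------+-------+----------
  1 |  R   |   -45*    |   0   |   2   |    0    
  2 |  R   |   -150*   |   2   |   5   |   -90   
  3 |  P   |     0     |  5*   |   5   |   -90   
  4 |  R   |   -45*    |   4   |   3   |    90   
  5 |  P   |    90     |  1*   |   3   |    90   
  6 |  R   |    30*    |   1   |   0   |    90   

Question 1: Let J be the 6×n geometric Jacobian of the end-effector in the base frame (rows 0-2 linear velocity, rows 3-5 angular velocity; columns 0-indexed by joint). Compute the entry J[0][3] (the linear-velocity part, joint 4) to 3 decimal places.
-2.866

axis z_3 = (-0.0000,-0.0000,-1.0000); lever o_n−o_3 = (-2.9641,-2.8660,-7.0000)
cross product → J_v[:, 3] = (-2.8660,2.9641,-0.0000)
J_ω[:, 3] = z_3
entry J[0][3] = -2.8660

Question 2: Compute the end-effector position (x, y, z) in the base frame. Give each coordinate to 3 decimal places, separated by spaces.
-12.503 -6.522 -5.000

after link 1: o_1 = (1.4142, -1.4142, 0.0000)
after link 2: o_2 = (-3.4154, -0.1201, 2.0000)
after link 3: o_3 = (-9.5391, -3.6557, 2.0000)
after link 4: o_4 = (-12.1372, -5.1557, -2.0000)
after link 5: o_5 = (-11.6372, -6.0217, -5.0000)
after link 6: o_6 = (-12.5032, -6.5217, -5.0000)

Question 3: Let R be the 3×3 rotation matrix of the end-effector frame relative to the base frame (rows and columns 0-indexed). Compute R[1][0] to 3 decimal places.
-0.433

End-effector x-axis (col 0 of R) = (0.2500,-0.4330,-0.8660)
R[1][0] = -0.4330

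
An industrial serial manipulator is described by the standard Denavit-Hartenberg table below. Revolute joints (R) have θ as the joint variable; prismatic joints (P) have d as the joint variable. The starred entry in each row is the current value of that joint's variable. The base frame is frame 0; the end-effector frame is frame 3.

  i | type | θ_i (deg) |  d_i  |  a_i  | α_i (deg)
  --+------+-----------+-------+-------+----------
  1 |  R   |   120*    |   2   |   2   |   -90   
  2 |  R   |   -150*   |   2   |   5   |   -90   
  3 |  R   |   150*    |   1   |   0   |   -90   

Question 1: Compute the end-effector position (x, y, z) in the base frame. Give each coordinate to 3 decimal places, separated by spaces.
after link 1: o_1 = (-1.0000, 1.7321, 2.0000)
after link 2: o_2 = (-0.5670, -3.0179, 4.5000)
after link 3: o_3 = (-0.8170, -2.5849, 5.3660)

-0.817 -2.585 5.366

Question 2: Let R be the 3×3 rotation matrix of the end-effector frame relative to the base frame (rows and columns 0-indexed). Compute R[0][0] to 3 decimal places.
0.058

End-effector x-axis (col 0 of R) = (0.0580,0.8995,-0.4330)
R[0][0] = 0.0580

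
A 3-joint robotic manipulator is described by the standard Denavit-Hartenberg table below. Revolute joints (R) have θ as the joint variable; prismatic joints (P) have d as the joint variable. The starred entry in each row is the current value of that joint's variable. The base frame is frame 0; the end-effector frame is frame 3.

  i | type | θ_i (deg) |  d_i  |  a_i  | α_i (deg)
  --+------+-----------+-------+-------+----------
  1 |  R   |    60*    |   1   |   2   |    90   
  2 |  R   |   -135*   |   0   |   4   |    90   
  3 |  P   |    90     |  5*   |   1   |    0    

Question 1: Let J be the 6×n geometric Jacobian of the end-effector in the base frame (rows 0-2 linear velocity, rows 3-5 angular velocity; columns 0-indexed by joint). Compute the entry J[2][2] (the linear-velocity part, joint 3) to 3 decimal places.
prismatic axis z_2 = (-0.3536,-0.6124,0.7071)
J_v[:, 2] = z_2; J_ω[:, 2] = (0,0,0)
entry J[2][2] = 0.7071

0.707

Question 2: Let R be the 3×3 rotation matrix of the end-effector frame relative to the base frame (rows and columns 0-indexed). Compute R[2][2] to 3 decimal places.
End-effector z-axis (col 2 of R) = (-0.3536,-0.6124,0.7071)
R[2][2] = 0.7071

0.707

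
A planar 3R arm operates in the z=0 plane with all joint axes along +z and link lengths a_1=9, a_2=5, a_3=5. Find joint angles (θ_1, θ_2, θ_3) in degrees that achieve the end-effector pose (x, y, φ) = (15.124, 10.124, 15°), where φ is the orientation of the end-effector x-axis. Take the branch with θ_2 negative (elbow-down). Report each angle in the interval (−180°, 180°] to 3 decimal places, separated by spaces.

51.244 -30.001 -6.242

wrist centre = target − a_3·(cos φ, sin φ) = (10.2944, 8.8299)
cos θ_2 = (183.9413−9²−5²)/(2·9·5) = 0.8660; θ_2 = -30.0013° (elbow-down)
β = atan2(8.8299,10.2944) = 40.6210°; ψ = atan2(-2.5001,13.3301) = -10.6226°
θ_1 = β − ψ = 51.2436°
θ_3 = φ − θ_1 − θ_2 = -6.2424° (wrapped to (-180°,180°])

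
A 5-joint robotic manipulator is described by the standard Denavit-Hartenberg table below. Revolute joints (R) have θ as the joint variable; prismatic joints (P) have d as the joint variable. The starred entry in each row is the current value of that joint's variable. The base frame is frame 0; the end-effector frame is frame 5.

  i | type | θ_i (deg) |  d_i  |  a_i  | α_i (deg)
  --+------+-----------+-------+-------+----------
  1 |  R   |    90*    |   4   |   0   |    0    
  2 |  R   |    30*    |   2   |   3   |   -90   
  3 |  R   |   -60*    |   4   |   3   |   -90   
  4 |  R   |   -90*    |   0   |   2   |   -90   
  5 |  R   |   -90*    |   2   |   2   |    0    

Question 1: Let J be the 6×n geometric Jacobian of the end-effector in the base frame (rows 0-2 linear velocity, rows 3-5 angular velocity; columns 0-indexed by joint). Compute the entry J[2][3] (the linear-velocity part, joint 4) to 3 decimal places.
1.732

axis z_3 = (-0.4330,0.7500,-0.5000); lever o_n−o_3 = (-3.0981,1.3660,0.7321)
cross product → J_v[:, 3] = (1.2321,1.8660,1.7321)
J_ω[:, 3] = z_3
entry J[2][3] = 1.7321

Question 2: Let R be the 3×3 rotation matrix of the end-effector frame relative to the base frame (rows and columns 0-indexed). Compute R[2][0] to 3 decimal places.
-0.500

End-effector x-axis (col 0 of R) = (-0.4330,0.7500,-0.5000)
R[2][0] = -0.5000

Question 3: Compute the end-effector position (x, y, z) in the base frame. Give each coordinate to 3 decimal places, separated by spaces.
-8.812 3.263 9.330

after link 1: o_1 = (0.0000, 0.0000, 4.0000)
after link 2: o_2 = (-1.5000, 2.5981, 6.0000)
after link 3: o_3 = (-5.7141, 1.8971, 8.5981)
after link 4: o_4 = (-7.4462, 0.8971, 8.5981)
after link 5: o_5 = (-8.8122, 3.2631, 9.3301)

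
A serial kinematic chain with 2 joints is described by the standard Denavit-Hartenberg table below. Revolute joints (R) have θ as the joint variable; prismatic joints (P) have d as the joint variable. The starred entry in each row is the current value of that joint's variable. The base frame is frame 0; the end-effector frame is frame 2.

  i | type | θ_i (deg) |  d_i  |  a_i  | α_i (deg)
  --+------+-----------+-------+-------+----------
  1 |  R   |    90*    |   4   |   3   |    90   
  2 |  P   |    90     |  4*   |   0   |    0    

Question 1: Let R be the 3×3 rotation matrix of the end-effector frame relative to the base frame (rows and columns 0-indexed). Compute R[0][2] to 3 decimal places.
End-effector z-axis (col 2 of R) = (1.0000,-0.0000,0.0000)
R[0][2] = 1.0000

1.000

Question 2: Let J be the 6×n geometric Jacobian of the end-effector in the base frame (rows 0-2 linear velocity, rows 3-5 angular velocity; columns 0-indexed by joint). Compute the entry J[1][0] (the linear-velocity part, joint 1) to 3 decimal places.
4.000

axis z_0 = ẑ; lever o_n−o_0 = (4.0000,3.0000,4.0000)
cross product → J_v[:, 0] = (-3.0000,4.0000,0.0000)
J_ω[:, 0] = z_0
entry J[1][0] = 4.0000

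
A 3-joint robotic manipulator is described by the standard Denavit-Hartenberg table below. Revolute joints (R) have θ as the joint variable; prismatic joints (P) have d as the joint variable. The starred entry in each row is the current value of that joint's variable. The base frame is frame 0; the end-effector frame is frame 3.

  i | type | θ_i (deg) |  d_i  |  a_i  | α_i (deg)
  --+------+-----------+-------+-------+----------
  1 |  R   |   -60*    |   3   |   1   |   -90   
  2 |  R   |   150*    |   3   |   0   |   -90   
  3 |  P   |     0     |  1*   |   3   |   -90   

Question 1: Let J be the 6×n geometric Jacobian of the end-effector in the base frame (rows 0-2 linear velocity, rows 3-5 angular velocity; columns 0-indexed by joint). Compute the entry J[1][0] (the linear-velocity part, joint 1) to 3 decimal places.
1.549

axis z_0 = ẑ; lever o_n−o_0 = (1.5490,3.3170,2.3660)
cross product → J_v[:, 0] = (-3.3170,1.5490,0.0000)
J_ω[:, 0] = z_0
entry J[1][0] = 1.5490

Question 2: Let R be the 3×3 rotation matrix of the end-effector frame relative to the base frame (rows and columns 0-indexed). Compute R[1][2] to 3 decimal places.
End-effector z-axis (col 2 of R) = (-0.8660,-0.5000,0.0000)
R[1][2] = -0.5000

-0.500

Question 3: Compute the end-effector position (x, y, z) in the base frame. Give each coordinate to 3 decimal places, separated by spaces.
after link 1: o_1 = (0.5000, -0.8660, 3.0000)
after link 2: o_2 = (3.0981, 0.6340, 3.0000)
after link 3: o_3 = (1.5490, 3.3170, 2.3660)

1.549 3.317 2.366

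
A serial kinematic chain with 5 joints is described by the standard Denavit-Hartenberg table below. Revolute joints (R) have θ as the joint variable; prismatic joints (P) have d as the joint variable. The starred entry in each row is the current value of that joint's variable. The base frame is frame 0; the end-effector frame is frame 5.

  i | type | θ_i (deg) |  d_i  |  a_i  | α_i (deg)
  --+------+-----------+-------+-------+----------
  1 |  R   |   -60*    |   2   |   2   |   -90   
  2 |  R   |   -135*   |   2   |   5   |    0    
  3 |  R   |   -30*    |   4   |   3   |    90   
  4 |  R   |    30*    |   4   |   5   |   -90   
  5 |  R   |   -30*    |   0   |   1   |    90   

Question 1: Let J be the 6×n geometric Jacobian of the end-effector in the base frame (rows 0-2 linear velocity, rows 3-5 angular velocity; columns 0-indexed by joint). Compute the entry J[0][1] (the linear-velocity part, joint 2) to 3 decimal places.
axis z_1 = (0.8660,0.5000,0.0000); lever o_n−o_1 = (1.4837,15.2962,1.2802)
cross product → J_v[:, 1] = (0.6401,-1.1086,12.5050)
J_ω[:, 1] = z_1
entry J[0][1] = 0.6401

0.640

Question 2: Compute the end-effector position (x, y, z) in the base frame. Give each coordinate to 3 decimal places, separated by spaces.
after link 1: o_1 = (1.0000, -1.7321, 2.0000)
after link 2: o_2 = (0.9643, 2.3298, 5.5355)
after link 3: o_3 = (2.9795, 6.8394, 6.3120)
after link 4: o_4 = (2.5356, 12.6082, 3.5690)
after link 5: o_5 = (2.4837, 13.5641, 3.2802)

2.484 13.564 3.280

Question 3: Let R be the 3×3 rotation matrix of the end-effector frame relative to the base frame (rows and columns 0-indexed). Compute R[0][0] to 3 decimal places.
-0.052

End-effector x-axis (col 0 of R) = (-0.0519,0.9560,-0.2888)
R[0][0] = -0.0519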